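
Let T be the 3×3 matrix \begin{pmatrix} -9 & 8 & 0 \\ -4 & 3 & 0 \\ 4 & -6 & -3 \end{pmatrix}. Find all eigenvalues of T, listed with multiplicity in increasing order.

Characteristic polynomial: p(μ) = μ^3 + 9μ^2 + 23μ + 15 = (μ + 1)(μ + 3)(μ + 5).
Roots (with multiplicity): -5, -3, -1.

-5, -3, -1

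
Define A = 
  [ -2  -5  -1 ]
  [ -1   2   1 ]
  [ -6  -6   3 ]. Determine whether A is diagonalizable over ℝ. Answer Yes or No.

Characteristic polynomial: p(μ) = μ^3 - 3μ^2 - 9μ + 27 = (μ - 3)^2(μ + 3).
μ = 3 has algebraic multiplicity 2; rank(A − 3I) = 2, so geometric multiplicity = 1.
Geometric multiplicity < algebraic multiplicity, so A is not diagonalizable.

No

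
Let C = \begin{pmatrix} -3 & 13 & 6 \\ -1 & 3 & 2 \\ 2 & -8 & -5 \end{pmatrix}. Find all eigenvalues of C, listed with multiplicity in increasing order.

-2, -2, -1

Characteristic polynomial: p(λ) = λ^3 + 5λ^2 + 8λ + 4 = (λ + 1)(λ + 2)^2.
Roots (with multiplicity): -2, -2, -1.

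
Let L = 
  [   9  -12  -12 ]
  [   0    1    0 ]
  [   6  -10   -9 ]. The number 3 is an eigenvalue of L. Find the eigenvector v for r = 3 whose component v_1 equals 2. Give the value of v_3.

L − 3I = [[6, -12, -12], [0, -2, 0], [6, -10, -12]].
Solving (L − 3I)v = 0 gives the eigenspace spanned by (2, 0, 1).
With v_1 = 2, v = (2, 0, 1), so v_3 = 1.

1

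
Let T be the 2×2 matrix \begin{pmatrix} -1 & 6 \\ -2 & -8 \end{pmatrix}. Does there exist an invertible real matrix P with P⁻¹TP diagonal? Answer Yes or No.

Characteristic polynomial: p(μ) = μ^2 + 9μ + 20 = (μ + 4)(μ + 5).
All 2 eigenvalues are distinct, so T is diagonalizable.

Yes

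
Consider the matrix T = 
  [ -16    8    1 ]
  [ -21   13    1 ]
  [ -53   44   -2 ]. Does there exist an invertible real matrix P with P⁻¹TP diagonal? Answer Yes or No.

Characteristic polynomial: p(μ) = μ^3 + 5μ^2 - 25μ - 125 = (μ - 5)(μ + 5)^2.
μ = -5 has algebraic multiplicity 2; rank(T + 5I) = 2, so geometric multiplicity = 1.
Geometric multiplicity < algebraic multiplicity, so T is not diagonalizable.

No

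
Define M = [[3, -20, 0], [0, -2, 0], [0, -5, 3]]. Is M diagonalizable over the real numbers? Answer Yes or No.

Yes

Characteristic polynomial: p(λ) = λ^3 - 4λ^2 - 3λ + 18 = (λ - 3)^2(λ + 2).
λ = 3 has algebraic multiplicity 2; rank(M − 3I) = 1, so geometric multiplicity = 2.
Every eigenvalue has geometric = algebraic multiplicity, so M is diagonalizable.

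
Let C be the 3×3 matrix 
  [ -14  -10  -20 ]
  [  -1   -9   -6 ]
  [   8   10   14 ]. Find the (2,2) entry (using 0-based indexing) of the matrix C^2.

-24

Characteristic polynomial: μ^3 + 9μ^2 + 14μ - 24 = (μ - 1)(μ + 4)(μ + 6), so the eigenvalues are -6, -4, 1.
μ=-4: eigenvector (1, 1, -1).
μ=1: eigenvector (-2, -1, 2).
μ=-6: eigenvector (0, -2, 1).
P = [[1, -2, 0], [1, -1, -2], [-1, 2, 1]], D = diag(-4, 1, -6), P⁻¹ = [[3, 2, 4], [1, 1, 2], [1, 0, 1]].
C² = P·diag(16, 1, 36)·P⁻¹ = [[46, 30, 60], [-25, 31, -10], [-10, -30, -24]].
The requested entry is -24.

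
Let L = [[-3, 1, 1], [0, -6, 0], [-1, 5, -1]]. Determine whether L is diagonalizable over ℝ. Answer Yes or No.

Characteristic polynomial: p(s) = s^3 + 10s^2 + 28s + 24 = (s + 2)^2(s + 6).
s = -2 has algebraic multiplicity 2; rank(L + 2I) = 2, so geometric multiplicity = 1.
Geometric multiplicity < algebraic multiplicity, so L is not diagonalizable.

No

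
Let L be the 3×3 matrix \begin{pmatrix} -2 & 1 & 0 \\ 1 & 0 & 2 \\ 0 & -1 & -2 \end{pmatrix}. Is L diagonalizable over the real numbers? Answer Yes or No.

No

Characteristic polynomial: p(t) = t^3 + 4t^2 + 5t + 2 = (t + 1)^2(t + 2).
t = -1 has algebraic multiplicity 2; rank(L + 1I) = 2, so geometric multiplicity = 1.
Geometric multiplicity < algebraic multiplicity, so L is not diagonalizable.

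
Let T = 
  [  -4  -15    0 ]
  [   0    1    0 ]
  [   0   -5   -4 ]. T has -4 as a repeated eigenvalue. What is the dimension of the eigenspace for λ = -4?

T + 4I = [[0, -15, 0], [0, 5, 0], [0, -5, 0]].
This matrix has rank 1, so its null space has dimension 3 − 1 = 2.

2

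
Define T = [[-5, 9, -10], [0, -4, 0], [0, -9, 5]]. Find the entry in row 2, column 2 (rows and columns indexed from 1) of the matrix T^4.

Characteristic polynomial: r^3 + 4r^2 - 25r - 100 = (r - 5)(r + 4)(r + 5), so the eigenvalues are -5, -4, 5.
r=-5: eigenvector (1, 0, 0).
r=-4: eigenvector (-1, 1, 1).
r=5: eigenvector (-1, 0, 1).
P = [[1, -1, -1], [0, 1, 0], [0, 1, 1]], D = diag(-5, -4, 5), P⁻¹ = [[1, 0, 1], [0, 1, 0], [0, -1, 1]].
T⁴ = P·diag(625, 256, 625)·P⁻¹ = [[625, 369, 0], [0, 256, 0], [0, -369, 625]].
The requested entry is 256.

256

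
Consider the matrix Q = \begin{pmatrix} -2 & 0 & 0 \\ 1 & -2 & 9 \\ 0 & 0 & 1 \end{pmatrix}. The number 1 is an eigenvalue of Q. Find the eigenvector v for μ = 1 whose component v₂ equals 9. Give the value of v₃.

Q − 1I = [[-3, 0, 0], [1, -3, 9], [0, 0, 0]].
Solving (Q − 1I)v = 0 gives the eigenspace spanned by (0, 9, 3).
With v₂ = 9, v = (0, 9, 3), so v₃ = 3.

3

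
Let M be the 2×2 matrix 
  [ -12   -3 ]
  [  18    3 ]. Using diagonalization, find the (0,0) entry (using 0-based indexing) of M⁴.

Characteristic polynomial: μ^2 + 9μ + 18 = (μ + 3)(μ + 6), so the eigenvalues are -6, -3.
μ=-3: eigenvector (1, -3).
μ=-6: eigenvector (1, -2).
P = [[1, 1], [-3, -2]], D = diag(-3, -6), P⁻¹ = [[-2, -1], [3, 1]].
M⁴ = P·diag(81, 1296)·P⁻¹ = [[3726, 1215], [-7290, -2349]].
The requested entry is 3726.

3726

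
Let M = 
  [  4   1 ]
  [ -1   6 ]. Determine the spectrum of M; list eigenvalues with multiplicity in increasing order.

5, 5

Characteristic polynomial: p(λ) = λ^2 - 10λ + 25 = (λ - 5)^2.
Roots (with multiplicity): 5, 5.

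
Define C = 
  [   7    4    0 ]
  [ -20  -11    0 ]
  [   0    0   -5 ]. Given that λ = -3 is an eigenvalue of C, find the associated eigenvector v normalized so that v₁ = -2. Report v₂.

5

C + 3I = [[10, 4, 0], [-20, -8, 0], [0, 0, -2]].
Solving (C + 3I)v = 0 gives the eigenspace spanned by (-2, 5, 0).
With v₁ = -2, v = (-2, 5, 0), so v₂ = 5.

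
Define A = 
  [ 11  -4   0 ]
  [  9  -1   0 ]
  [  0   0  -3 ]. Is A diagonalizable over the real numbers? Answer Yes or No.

No

Characteristic polynomial: p(μ) = μ^3 - 7μ^2 - 5μ + 75 = (μ - 5)^2(μ + 3).
μ = 5 has algebraic multiplicity 2; rank(A − 5I) = 2, so geometric multiplicity = 1.
Geometric multiplicity < algebraic multiplicity, so A is not diagonalizable.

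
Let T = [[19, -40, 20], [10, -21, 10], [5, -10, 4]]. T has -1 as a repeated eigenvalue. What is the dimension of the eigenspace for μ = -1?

2

T + 1I = [[20, -40, 20], [10, -20, 10], [5, -10, 5]].
This matrix has rank 1, so its null space has dimension 3 − 1 = 2.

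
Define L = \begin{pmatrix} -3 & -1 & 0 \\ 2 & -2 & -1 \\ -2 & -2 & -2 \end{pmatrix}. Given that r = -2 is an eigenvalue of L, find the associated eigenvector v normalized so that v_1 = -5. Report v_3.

-10

L + 2I = [[-1, -1, 0], [2, 0, -1], [-2, -2, 0]].
Solving (L + 2I)v = 0 gives the eigenspace spanned by (-5, 5, -10).
With v_1 = -5, v = (-5, 5, -10), so v_3 = -10.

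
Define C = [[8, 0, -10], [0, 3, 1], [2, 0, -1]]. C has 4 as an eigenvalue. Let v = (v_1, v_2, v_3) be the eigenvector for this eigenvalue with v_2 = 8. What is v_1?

20

C − 4I = [[4, 0, -10], [0, -1, 1], [2, 0, -5]].
Solving (C − 4I)v = 0 gives the eigenspace spanned by (20, 8, 8).
With v_2 = 8, v = (20, 8, 8), so v_1 = 20.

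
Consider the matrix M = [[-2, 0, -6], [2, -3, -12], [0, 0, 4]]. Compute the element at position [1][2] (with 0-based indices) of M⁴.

-480

Characteristic polynomial: r^3 + r^2 - 14r - 24 = (r - 4)(r + 2)(r + 3), so the eigenvalues are -3, -2, 4.
r=-2: eigenvector (1, 2, 0).
r=-3: eigenvector (0, 1, 0).
r=4: eigenvector (-1, -2, 1).
P = [[1, 0, -1], [2, 1, -2], [0, 0, 1]], D = diag(-2, -3, 4), P⁻¹ = [[1, 0, 1], [-2, 1, 0], [0, 0, 1]].
M⁴ = P·diag(16, 81, 256)·P⁻¹ = [[16, 0, -240], [-130, 81, -480], [0, 0, 256]].
The requested entry is -480.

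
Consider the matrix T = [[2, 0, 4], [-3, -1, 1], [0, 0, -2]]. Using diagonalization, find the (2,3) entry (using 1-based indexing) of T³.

19

Characteristic polynomial: s^3 + s^2 - 4s - 4 = (s - 2)(s + 1)(s + 2), so the eigenvalues are -2, -1, 2.
s=2: eigenvector (1, -1, 0).
s=-1: eigenvector (0, 1, 0).
s=-2: eigenvector (-1, -4, 1).
P = [[1, 0, -1], [-1, 1, -4], [0, 0, 1]], D = diag(2, -1, -2), P⁻¹ = [[1, 0, 1], [1, 1, 5], [0, 0, 1]].
T³ = P·diag(8, -1, -8)·P⁻¹ = [[8, 0, 16], [-9, -1, 19], [0, 0, -8]].
The requested entry is 19.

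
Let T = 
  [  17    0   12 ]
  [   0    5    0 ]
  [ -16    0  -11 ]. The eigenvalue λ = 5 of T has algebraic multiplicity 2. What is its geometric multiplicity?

2

T − 5I = [[12, 0, 12], [0, 0, 0], [-16, 0, -16]].
This matrix has rank 1, so its null space has dimension 3 − 1 = 2.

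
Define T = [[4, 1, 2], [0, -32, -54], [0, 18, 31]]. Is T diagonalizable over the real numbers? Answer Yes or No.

Characteristic polynomial: p(s) = s^3 - 3s^2 - 24s + 80 = (s - 4)^2(s + 5).
s = 4 has algebraic multiplicity 2; rank(T − 4I) = 2, so geometric multiplicity = 1.
Geometric multiplicity < algebraic multiplicity, so T is not diagonalizable.

No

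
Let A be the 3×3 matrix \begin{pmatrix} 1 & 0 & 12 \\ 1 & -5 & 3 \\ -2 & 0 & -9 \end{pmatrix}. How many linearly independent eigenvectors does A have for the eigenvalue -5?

A + 5I = [[6, 0, 12], [1, 0, 3], [-2, 0, -4]].
This matrix has rank 2, so its null space has dimension 3 − 2 = 1.

1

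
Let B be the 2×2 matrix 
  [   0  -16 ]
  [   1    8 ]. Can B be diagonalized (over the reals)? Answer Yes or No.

No

Characteristic polynomial: p(λ) = λ^2 - 8λ + 16 = (λ - 4)^2.
λ = 4 has algebraic multiplicity 2; rank(B − 4I) = 1, so geometric multiplicity = 1.
Geometric multiplicity < algebraic multiplicity, so B is not diagonalizable.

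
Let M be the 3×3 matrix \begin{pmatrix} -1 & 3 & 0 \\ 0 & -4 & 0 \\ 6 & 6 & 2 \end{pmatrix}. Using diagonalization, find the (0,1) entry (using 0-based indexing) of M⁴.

Characteristic polynomial: s^3 + 3s^2 - 6s - 8 = (s - 2)(s + 1)(s + 4), so the eigenvalues are -4, -1, 2.
s=-1: eigenvector (1, 0, -2).
s=-4: eigenvector (-1, 1, 0).
s=2: eigenvector (0, 0, 1).
P = [[1, -1, 0], [0, 1, 0], [-2, 0, 1]], D = diag(-1, -4, 2), P⁻¹ = [[1, 1, 0], [0, 1, 0], [2, 2, 1]].
M⁴ = P·diag(1, 256, 16)·P⁻¹ = [[1, -255, 0], [0, 256, 0], [30, 30, 16]].
The requested entry is -255.

-255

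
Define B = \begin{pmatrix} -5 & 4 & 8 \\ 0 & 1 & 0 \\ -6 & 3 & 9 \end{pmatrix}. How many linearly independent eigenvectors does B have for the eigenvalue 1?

B − 1I = [[-6, 4, 8], [0, 0, 0], [-6, 3, 8]].
This matrix has rank 2, so its null space has dimension 3 − 2 = 1.

1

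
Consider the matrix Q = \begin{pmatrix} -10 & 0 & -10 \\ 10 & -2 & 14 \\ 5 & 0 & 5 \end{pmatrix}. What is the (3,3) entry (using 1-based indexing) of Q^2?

-25

Characteristic polynomial: s^3 + 7s^2 + 10s = s(s + 2)(s + 5), so the eigenvalues are -5, -2, 0.
s=-5: eigenvector (2, -2, -1).
s=-2: eigenvector (0, 1, 0).
s=0: eigenvector (-1, 2, 1).
P = [[2, 0, -1], [-2, 1, 2], [-1, 0, 1]], D = diag(-5, -2, 0), P⁻¹ = [[1, 0, 1], [0, 1, -2], [1, 0, 2]].
Q² = P·diag(25, 4, 0)·P⁻¹ = [[50, 0, 50], [-50, 4, -58], [-25, 0, -25]].
The requested entry is -25.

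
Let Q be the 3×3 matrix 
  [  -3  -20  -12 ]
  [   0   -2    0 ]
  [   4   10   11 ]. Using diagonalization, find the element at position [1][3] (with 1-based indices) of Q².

Characteristic polynomial: s^3 - 6s^2 - s + 30 = (s - 5)(s - 3)(s + 2), so the eigenvalues are -2, 3, 5.
s=5: eigenvector (-3, 0, 2).
s=-2: eigenvector (4, 1, -2).
s=3: eigenvector (-2, 0, 1).
P = [[-3, 4, -2], [0, 1, 0], [2, -2, 1]], D = diag(5, -2, 3), P⁻¹ = [[1, 0, 2], [0, 1, 0], [-2, 2, -3]].
Q² = P·diag(25, 4, 9)·P⁻¹ = [[-39, -20, -96], [0, 4, 0], [32, 10, 73]].
The requested entry is -96.

-96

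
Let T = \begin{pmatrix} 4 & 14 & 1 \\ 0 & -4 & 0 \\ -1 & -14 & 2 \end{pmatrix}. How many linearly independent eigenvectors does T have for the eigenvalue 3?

T − 3I = [[1, 14, 1], [0, -7, 0], [-1, -14, -1]].
This matrix has rank 2, so its null space has dimension 3 − 2 = 1.

1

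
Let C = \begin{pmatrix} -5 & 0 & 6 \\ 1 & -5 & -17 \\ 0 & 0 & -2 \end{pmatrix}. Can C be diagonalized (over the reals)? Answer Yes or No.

Characteristic polynomial: p(r) = r^3 + 12r^2 + 45r + 50 = (r + 2)(r + 5)^2.
r = -5 has algebraic multiplicity 2; rank(C + 5I) = 2, so geometric multiplicity = 1.
Geometric multiplicity < algebraic multiplicity, so C is not diagonalizable.

No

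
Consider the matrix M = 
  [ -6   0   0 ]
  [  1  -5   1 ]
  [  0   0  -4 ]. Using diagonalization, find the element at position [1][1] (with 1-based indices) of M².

Characteristic polynomial: μ^3 + 15μ^2 + 74μ + 120 = (μ + 4)(μ + 5)(μ + 6), so the eigenvalues are -6, -5, -4.
μ=-4: eigenvector (0, 1, 1).
μ=-5: eigenvector (0, 1, 0).
μ=-6: eigenvector (1, -1, 0).
P = [[0, 0, 1], [1, 1, -1], [1, 0, 0]], D = diag(-4, -5, -6), P⁻¹ = [[0, 0, 1], [1, 1, -1], [1, 0, 0]].
M² = P·diag(16, 25, 36)·P⁻¹ = [[36, 0, 0], [-11, 25, -9], [0, 0, 16]].
The requested entry is 36.

36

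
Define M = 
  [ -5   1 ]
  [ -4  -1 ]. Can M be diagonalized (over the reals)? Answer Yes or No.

Characteristic polynomial: p(μ) = μ^2 + 6μ + 9 = (μ + 3)^2.
μ = -3 has algebraic multiplicity 2; rank(M + 3I) = 1, so geometric multiplicity = 1.
Geometric multiplicity < algebraic multiplicity, so M is not diagonalizable.

No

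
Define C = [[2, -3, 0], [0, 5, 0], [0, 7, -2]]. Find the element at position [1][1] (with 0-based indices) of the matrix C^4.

Characteristic polynomial: λ^3 - 5λ^2 - 4λ + 20 = (λ - 5)(λ - 2)(λ + 2), so the eigenvalues are -2, 2, 5.
λ=2: eigenvector (1, 0, 0).
λ=5: eigenvector (-1, 1, 1).
λ=-2: eigenvector (0, 0, 1).
P = [[1, -1, 0], [0, 1, 0], [0, 1, 1]], D = diag(2, 5, -2), P⁻¹ = [[1, 1, 0], [0, 1, 0], [0, -1, 1]].
C⁴ = P·diag(16, 625, 16)·P⁻¹ = [[16, -609, 0], [0, 625, 0], [0, 609, 16]].
The requested entry is 625.

625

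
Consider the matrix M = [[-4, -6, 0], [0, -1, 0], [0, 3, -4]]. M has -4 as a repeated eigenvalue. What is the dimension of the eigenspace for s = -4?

M + 4I = [[0, -6, 0], [0, 3, 0], [0, 3, 0]].
This matrix has rank 1, so its null space has dimension 3 − 1 = 2.

2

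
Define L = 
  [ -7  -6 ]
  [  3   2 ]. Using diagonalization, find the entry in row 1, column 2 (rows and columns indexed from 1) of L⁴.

510

Characteristic polynomial: r^2 + 5r + 4 = (r + 1)(r + 4), so the eigenvalues are -4, -1.
r=-1: eigenvector (-1, 1).
r=-4: eigenvector (-2, 1).
P = [[-1, -2], [1, 1]], D = diag(-1, -4), P⁻¹ = [[1, 2], [-1, -1]].
L⁴ = P·diag(1, 256)·P⁻¹ = [[511, 510], [-255, -254]].
The requested entry is 510.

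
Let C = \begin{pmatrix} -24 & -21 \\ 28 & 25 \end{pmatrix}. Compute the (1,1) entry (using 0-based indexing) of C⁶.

14197

Characteristic polynomial: t^2 - t - 12 = (t - 4)(t + 3), so the eigenvalues are -3, 4.
t=4: eigenvector (-3, 4).
t=-3: eigenvector (-1, 1).
P = [[-3, -1], [4, 1]], D = diag(4, -3), P⁻¹ = [[1, 1], [-4, -3]].
C⁶ = P·diag(4096, 729)·P⁻¹ = [[-9372, -10101], [13468, 14197]].
The requested entry is 14197.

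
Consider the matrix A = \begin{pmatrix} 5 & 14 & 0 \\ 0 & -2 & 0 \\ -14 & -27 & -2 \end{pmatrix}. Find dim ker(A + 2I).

1

A + 2I = [[7, 14, 0], [0, 0, 0], [-14, -27, 0]].
This matrix has rank 2, so its null space has dimension 3 − 2 = 1.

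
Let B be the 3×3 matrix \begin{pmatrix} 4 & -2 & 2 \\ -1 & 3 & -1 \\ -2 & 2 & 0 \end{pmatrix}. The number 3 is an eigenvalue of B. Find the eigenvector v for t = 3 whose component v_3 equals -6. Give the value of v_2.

-3

B − 3I = [[1, -2, 2], [-1, 0, -1], [-2, 2, -3]].
Solving (B − 3I)v = 0 gives the eigenspace spanned by (6, -3, -6).
With v_3 = -6, v = (6, -3, -6), so v_2 = -3.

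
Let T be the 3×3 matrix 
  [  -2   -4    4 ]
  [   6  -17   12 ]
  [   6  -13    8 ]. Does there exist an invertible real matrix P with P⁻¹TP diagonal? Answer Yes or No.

Yes

Characteristic polynomial: p(s) = s^3 + 11s^2 + 38s + 40 = (s + 2)(s + 4)(s + 5).
All 3 eigenvalues are distinct, so T is diagonalizable.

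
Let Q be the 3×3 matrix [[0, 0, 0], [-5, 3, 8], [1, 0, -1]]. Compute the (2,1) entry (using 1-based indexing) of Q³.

Characteristic polynomial: μ^3 - 2μ^2 - 3μ = μ(μ - 3)(μ + 1), so the eigenvalues are -1, 0, 3.
μ=3: eigenvector (0, 1, 0).
μ=0: eigenvector (1, -1, 1).
μ=-1: eigenvector (0, -2, 1).
P = [[0, 1, 0], [1, -1, -2], [0, 1, 1]], D = diag(3, 0, -1), P⁻¹ = [[-1, 1, 2], [1, 0, 0], [-1, 0, 1]].
Q³ = P·diag(27, 0, -1)·P⁻¹ = [[0, 0, 0], [-29, 27, 56], [1, 0, -1]].
The requested entry is -29.

-29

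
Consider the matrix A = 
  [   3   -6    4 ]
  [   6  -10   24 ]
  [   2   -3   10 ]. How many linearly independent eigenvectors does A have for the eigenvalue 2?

A − 2I = [[1, -6, 4], [6, -12, 24], [2, -3, 8]].
This matrix has rank 2, so its null space has dimension 3 − 2 = 1.

1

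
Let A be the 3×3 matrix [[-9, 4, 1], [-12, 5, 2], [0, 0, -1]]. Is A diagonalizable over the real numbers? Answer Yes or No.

Characteristic polynomial: p(t) = t^3 + 5t^2 + 7t + 3 = (t + 1)^2(t + 3).
t = -1 has algebraic multiplicity 2; rank(A + 1I) = 2, so geometric multiplicity = 1.
Geometric multiplicity < algebraic multiplicity, so A is not diagonalizable.

No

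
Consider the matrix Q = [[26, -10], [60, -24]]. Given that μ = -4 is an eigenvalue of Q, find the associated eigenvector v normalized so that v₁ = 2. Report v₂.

Q + 4I = [[30, -10], [60, -20]].
Solving (Q + 4I)v = 0 gives the eigenspace spanned by (2, 6).
With v₁ = 2, v = (2, 6), so v₂ = 6.

6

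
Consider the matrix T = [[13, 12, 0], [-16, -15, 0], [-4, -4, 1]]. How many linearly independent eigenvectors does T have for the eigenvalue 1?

2

T − 1I = [[12, 12, 0], [-16, -16, 0], [-4, -4, 0]].
This matrix has rank 1, so its null space has dimension 3 − 1 = 2.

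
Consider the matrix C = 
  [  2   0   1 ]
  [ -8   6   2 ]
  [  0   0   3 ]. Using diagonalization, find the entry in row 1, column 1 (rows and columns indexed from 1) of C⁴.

16

Characteristic polynomial: λ^3 - 11λ^2 + 36λ - 36 = (λ - 6)(λ - 3)(λ - 2), so the eigenvalues are 2, 3, 6.
λ=3: eigenvector (1, 2, 1).
λ=6: eigenvector (0, 1, 0).
λ=2: eigenvector (-1, -2, 0).
P = [[1, 0, -1], [2, 1, -2], [1, 0, 0]], D = diag(3, 6, 2), P⁻¹ = [[0, 0, 1], [-2, 1, 0], [-1, 0, 1]].
C⁴ = P·diag(81, 1296, 16)·P⁻¹ = [[16, 0, 65], [-2560, 1296, 130], [0, 0, 81]].
The requested entry is 16.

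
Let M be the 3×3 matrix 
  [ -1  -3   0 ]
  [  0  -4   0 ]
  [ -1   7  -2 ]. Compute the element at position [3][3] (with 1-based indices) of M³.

Characteristic polynomial: s^3 + 7s^2 + 14s + 8 = (s + 1)(s + 2)(s + 4), so the eigenvalues are -4, -2, -1.
s=-1: eigenvector (1, 0, -1).
s=-2: eigenvector (0, 0, 1).
s=-4: eigenvector (1, 1, -3).
P = [[1, 0, 1], [0, 0, 1], [-1, 1, -3]], D = diag(-1, -2, -4), P⁻¹ = [[1, -1, 0], [1, 2, 1], [0, 1, 0]].
M³ = P·diag(-1, -8, -64)·P⁻¹ = [[-1, -63, 0], [0, -64, 0], [-7, 175, -8]].
The requested entry is -8.

-8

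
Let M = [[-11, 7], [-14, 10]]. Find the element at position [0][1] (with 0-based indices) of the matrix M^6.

-3367

Characteristic polynomial: t^2 + t - 12 = (t - 3)(t + 4), so the eigenvalues are -4, 3.
t=3: eigenvector (1, 2).
t=-4: eigenvector (-1, -1).
P = [[1, -1], [2, -1]], D = diag(3, -4), P⁻¹ = [[-1, 1], [-2, 1]].
M⁶ = P·diag(729, 4096)·P⁻¹ = [[7463, -3367], [6734, -2638]].
The requested entry is -3367.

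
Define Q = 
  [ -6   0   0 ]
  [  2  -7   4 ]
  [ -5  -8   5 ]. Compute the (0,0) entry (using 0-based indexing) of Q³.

Characteristic polynomial: r^3 + 8r^2 + 9r - 18 = (r - 1)(r + 3)(r + 6), so the eigenvalues are -6, -3, 1.
r=-6: eigenvector (1, -2, -1).
r=1: eigenvector (0, 1, 2).
r=-3: eigenvector (0, -1, -1).
P = [[1, 0, 0], [-2, 1, -1], [-1, 2, -1]], D = diag(-6, 1, -3), P⁻¹ = [[1, 0, 0], [-1, -1, 1], [-3, -2, 1]].
Q³ = P·diag(-216, 1, -27)·P⁻¹ = [[-216, 0, 0], [350, -55, 28], [133, -56, 29]].
The requested entry is -216.

-216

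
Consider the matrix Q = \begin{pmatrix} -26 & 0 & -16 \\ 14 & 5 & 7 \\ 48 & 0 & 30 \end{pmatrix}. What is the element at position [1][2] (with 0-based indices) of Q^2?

Characteristic polynomial: λ^3 - 9λ^2 + 8λ + 60 = (λ - 6)(λ - 5)(λ + 2), so the eigenvalues are -2, 5, 6.
λ=6: eigenvector (1, 0, -2).
λ=5: eigenvector (0, 1, 0).
λ=-2: eigenvector (2, -1, -3).
P = [[1, 0, 2], [0, 1, -1], [-2, 0, -3]], D = diag(6, 5, -2), P⁻¹ = [[-3, 0, -2], [2, 1, 1], [2, 0, 1]].
Q² = P·diag(36, 25, 4)·P⁻¹ = [[-92, 0, -64], [42, 25, 21], [192, 0, 132]].
The requested entry is 21.

21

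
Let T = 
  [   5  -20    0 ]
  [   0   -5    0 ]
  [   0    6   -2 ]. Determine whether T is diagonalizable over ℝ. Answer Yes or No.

Yes

Characteristic polynomial: p(r) = r^3 + 2r^2 - 25r - 50 = (r - 5)(r + 2)(r + 5).
All 3 eigenvalues are distinct, so T is diagonalizable.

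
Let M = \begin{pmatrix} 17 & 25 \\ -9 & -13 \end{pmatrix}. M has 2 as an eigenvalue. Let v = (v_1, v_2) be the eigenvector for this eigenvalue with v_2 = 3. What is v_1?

-5

M − 2I = [[15, 25], [-9, -15]].
Solving (M − 2I)v = 0 gives the eigenspace spanned by (-5, 3).
With v_2 = 3, v = (-5, 3), so v_1 = -5.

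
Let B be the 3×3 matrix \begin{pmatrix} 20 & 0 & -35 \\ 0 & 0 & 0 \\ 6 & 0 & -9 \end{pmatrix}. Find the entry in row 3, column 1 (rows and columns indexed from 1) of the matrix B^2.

66

Characteristic polynomial: s^3 - 11s^2 + 30s = s(s - 6)(s - 5), so the eigenvalues are 0, 5, 6.
s=5: eigenvector (7, 0, 3).
s=0: eigenvector (0, 1, 0).
s=6: eigenvector (-5, 0, -2).
P = [[7, 0, -5], [0, 1, 0], [3, 0, -2]], D = diag(5, 0, 6), P⁻¹ = [[-2, 0, 5], [0, 1, 0], [-3, 0, 7]].
B² = P·diag(25, 0, 36)·P⁻¹ = [[190, 0, -385], [0, 0, 0], [66, 0, -129]].
The requested entry is 66.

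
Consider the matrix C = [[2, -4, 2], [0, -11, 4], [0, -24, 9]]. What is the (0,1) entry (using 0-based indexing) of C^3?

-28

Characteristic polynomial: t^3 - 7t + 6 = (t - 2)(t - 1)(t + 3), so the eigenvalues are -3, 1, 2.
t=-3: eigenvector (0, 1, 2).
t=2: eigenvector (1, 0, 0).
t=1: eigenvector (-2, 1, 3).
P = [[0, 1, -2], [1, 0, 1], [2, 0, 3]], D = diag(-3, 2, 1), P⁻¹ = [[0, 3, -1], [1, -4, 2], [0, -2, 1]].
C³ = P·diag(-27, 8, 1)·P⁻¹ = [[8, -28, 14], [0, -83, 28], [0, -168, 57]].
The requested entry is -28.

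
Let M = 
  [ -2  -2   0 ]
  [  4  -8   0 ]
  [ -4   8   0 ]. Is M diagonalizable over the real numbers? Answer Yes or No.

Characteristic polynomial: p(μ) = μ^3 + 10μ^2 + 24μ = μ(μ + 4)(μ + 6).
All 3 eigenvalues are distinct, so M is diagonalizable.

Yes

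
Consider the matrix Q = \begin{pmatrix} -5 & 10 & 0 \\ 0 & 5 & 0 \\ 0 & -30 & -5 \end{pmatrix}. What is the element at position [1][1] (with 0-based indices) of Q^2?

25

Characteristic polynomial: λ^3 + 5λ^2 - 25λ - 125 = (λ - 5)(λ + 5)^2, so the eigenvalues are -5, -5, 5.
λ=-5: eigenvector (1, 0, -4).
λ=5: eigenvector (1, 1, -3).
λ=-5: eigenvector (1, 0, -3).
P = [[1, 1, 1], [0, 1, 0], [-4, -3, -3]], D = diag(-5, 5, -5), P⁻¹ = [[-3, 0, -1], [0, 1, 0], [4, -1, 1]].
Q² = P·diag(25, 25, 25)·P⁻¹ = [[25, 0, 0], [0, 25, 0], [0, 0, 25]].
The requested entry is 25.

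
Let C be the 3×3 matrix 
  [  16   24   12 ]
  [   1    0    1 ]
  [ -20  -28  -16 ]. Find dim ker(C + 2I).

C + 2I = [[18, 24, 12], [1, 2, 1], [-20, -28, -14]].
This matrix has rank 2, so its null space has dimension 3 − 2 = 1.

1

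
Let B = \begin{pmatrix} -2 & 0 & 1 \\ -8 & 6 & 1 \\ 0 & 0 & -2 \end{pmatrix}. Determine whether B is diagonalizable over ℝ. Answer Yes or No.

No

Characteristic polynomial: p(s) = s^3 - 2s^2 - 20s - 24 = (s - 6)(s + 2)^2.
s = -2 has algebraic multiplicity 2; rank(B + 2I) = 2, so geometric multiplicity = 1.
Geometric multiplicity < algebraic multiplicity, so B is not diagonalizable.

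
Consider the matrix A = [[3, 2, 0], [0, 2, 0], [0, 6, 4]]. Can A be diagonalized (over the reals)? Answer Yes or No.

Yes

Characteristic polynomial: p(t) = t^3 - 9t^2 + 26t - 24 = (t - 4)(t - 3)(t - 2).
All 3 eigenvalues are distinct, so A is diagonalizable.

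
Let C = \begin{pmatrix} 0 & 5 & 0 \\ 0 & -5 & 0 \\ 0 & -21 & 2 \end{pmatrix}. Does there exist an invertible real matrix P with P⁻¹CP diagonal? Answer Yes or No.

Yes

Characteristic polynomial: p(λ) = λ^3 + 3λ^2 - 10λ = λ(λ - 2)(λ + 5).
All 3 eigenvalues are distinct, so C is diagonalizable.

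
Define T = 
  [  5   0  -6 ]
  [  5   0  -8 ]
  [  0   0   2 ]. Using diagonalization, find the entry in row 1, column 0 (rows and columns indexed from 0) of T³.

125

Characteristic polynomial: μ^3 - 7μ^2 + 10μ = μ(μ - 5)(μ - 2), so the eigenvalues are 0, 2, 5.
μ=5: eigenvector (1, 1, 0).
μ=0: eigenvector (0, 1, 0).
μ=2: eigenvector (2, 1, 1).
P = [[1, 0, 2], [1, 1, 1], [0, 0, 1]], D = diag(5, 0, 2), P⁻¹ = [[1, 0, -2], [-1, 1, 1], [0, 0, 1]].
T³ = P·diag(125, 0, 8)·P⁻¹ = [[125, 0, -234], [125, 0, -242], [0, 0, 8]].
The requested entry is 125.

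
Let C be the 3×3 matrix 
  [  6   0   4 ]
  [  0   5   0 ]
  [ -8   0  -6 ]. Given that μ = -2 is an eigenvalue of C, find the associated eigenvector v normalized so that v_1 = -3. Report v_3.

C + 2I = [[8, 0, 4], [0, 7, 0], [-8, 0, -4]].
Solving (C + 2I)v = 0 gives the eigenspace spanned by (-3, 0, 6).
With v_1 = -3, v = (-3, 0, 6), so v_3 = 6.

6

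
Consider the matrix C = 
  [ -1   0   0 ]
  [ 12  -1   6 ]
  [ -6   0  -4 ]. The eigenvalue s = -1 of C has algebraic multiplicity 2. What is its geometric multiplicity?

C + 1I = [[0, 0, 0], [12, 0, 6], [-6, 0, -3]].
This matrix has rank 1, so its null space has dimension 3 − 1 = 2.

2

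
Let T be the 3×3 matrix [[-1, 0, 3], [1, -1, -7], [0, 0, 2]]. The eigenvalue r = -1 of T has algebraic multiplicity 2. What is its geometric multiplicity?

T + 1I = [[0, 0, 3], [1, 0, -7], [0, 0, 3]].
This matrix has rank 2, so its null space has dimension 3 − 2 = 1.

1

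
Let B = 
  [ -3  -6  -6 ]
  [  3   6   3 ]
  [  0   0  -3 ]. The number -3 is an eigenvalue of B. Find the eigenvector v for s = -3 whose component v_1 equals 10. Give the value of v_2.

B + 3I = [[0, -6, -6], [3, 9, 3], [0, 0, 0]].
Solving (B + 3I)v = 0 gives the eigenspace spanned by (10, -5, 5).
With v_1 = 10, v = (10, -5, 5), so v_2 = -5.

-5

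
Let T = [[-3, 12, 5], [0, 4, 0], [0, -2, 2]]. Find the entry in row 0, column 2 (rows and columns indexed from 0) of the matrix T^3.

Characteristic polynomial: s^3 - 3s^2 - 10s + 24 = (s - 4)(s - 2)(s + 3), so the eigenvalues are -3, 2, 4.
s=-3: eigenvector (1, 0, 0).
s=4: eigenvector (1, 1, -1).
s=2: eigenvector (1, 0, 1).
P = [[1, 1, 1], [0, 1, 0], [0, -1, 1]], D = diag(-3, 4, 2), P⁻¹ = [[1, -2, -1], [0, 1, 0], [0, 1, 1]].
T³ = P·diag(-27, 64, 8)·P⁻¹ = [[-27, 126, 35], [0, 64, 0], [0, -56, 8]].
The requested entry is 35.

35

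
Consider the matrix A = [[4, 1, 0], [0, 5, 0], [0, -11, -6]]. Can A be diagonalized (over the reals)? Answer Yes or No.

Yes

Characteristic polynomial: p(t) = t^3 - 3t^2 - 34t + 120 = (t - 5)(t - 4)(t + 6).
All 3 eigenvalues are distinct, so A is diagonalizable.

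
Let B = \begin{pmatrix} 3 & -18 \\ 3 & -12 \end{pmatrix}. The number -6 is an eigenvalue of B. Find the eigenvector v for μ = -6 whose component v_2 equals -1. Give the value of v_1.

-2

B + 6I = [[9, -18], [3, -6]].
Solving (B + 6I)v = 0 gives the eigenspace spanned by (-2, -1).
With v_2 = -1, v = (-2, -1), so v_1 = -2.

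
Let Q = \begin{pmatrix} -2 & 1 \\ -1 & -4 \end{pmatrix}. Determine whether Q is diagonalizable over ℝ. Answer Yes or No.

Characteristic polynomial: p(s) = s^2 + 6s + 9 = (s + 3)^2.
s = -3 has algebraic multiplicity 2; rank(Q + 3I) = 1, so geometric multiplicity = 1.
Geometric multiplicity < algebraic multiplicity, so Q is not diagonalizable.

No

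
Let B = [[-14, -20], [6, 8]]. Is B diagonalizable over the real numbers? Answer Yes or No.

Characteristic polynomial: p(r) = r^2 + 6r + 8 = (r + 2)(r + 4).
All 2 eigenvalues are distinct, so B is diagonalizable.

Yes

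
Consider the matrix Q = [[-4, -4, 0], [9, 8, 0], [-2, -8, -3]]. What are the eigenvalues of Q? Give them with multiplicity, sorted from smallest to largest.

Characteristic polynomial: p(r) = r^3 - r^2 - 8r + 12 = (r - 2)^2(r + 3).
Roots (with multiplicity): -3, 2, 2.

-3, 2, 2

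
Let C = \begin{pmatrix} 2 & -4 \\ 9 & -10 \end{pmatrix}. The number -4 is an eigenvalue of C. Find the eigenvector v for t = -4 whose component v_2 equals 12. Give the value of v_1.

8

C + 4I = [[6, -4], [9, -6]].
Solving (C + 4I)v = 0 gives the eigenspace spanned by (8, 12).
With v_2 = 12, v = (8, 12), so v_1 = 8.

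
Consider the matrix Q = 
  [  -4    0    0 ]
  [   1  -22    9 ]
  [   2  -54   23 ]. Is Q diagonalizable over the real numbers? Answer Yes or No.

Characteristic polynomial: p(r) = r^3 + 3r^2 - 24r - 80 = (r - 5)(r + 4)^2.
r = -4 has algebraic multiplicity 2; rank(Q + 4I) = 2, so geometric multiplicity = 1.
Geometric multiplicity < algebraic multiplicity, so Q is not diagonalizable.

No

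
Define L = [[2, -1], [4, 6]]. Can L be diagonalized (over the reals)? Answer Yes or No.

No

Characteristic polynomial: p(t) = t^2 - 8t + 16 = (t - 4)^2.
t = 4 has algebraic multiplicity 2; rank(L − 4I) = 1, so geometric multiplicity = 1.
Geometric multiplicity < algebraic multiplicity, so L is not diagonalizable.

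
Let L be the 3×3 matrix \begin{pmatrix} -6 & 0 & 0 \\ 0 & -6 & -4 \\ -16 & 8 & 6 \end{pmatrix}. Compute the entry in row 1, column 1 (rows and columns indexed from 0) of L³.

-24

Characteristic polynomial: λ^3 + 6λ^2 - 4λ - 24 = (λ - 2)(λ + 2)(λ + 6), so the eigenvalues are -6, -2, 2.
λ=-6: eigenvector (1, 2, 0).
λ=2: eigenvector (0, -1, 2).
λ=-2: eigenvector (0, -1, 1).
P = [[1, 0, 0], [2, -1, -1], [0, 2, 1]], D = diag(-6, 2, -2), P⁻¹ = [[1, 0, 0], [-2, 1, 1], [4, -2, -1]].
L³ = P·diag(-216, 8, -8)·P⁻¹ = [[-216, 0, 0], [-384, -24, -16], [-64, 32, 24]].
The requested entry is -24.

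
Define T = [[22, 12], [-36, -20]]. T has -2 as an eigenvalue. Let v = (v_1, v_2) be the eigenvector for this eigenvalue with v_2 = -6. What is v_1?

T + 2I = [[24, 12], [-36, -18]].
Solving (T + 2I)v = 0 gives the eigenspace spanned by (3, -6).
With v_2 = -6, v = (3, -6), so v_1 = 3.

3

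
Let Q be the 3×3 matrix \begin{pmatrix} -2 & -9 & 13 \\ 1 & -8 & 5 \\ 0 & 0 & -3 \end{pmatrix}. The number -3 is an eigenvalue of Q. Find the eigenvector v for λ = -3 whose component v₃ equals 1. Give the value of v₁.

Q + 3I = [[1, -9, 13], [1, -5, 5], [0, 0, 0]].
Solving (Q + 3I)v = 0 gives the eigenspace spanned by (5, 2, 1).
With v₃ = 1, v = (5, 2, 1), so v₁ = 5.

5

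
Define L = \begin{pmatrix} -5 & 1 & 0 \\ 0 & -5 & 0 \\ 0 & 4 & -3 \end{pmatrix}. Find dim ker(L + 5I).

L + 5I = [[0, 1, 0], [0, 0, 0], [0, 4, 2]].
This matrix has rank 2, so its null space has dimension 3 − 2 = 1.

1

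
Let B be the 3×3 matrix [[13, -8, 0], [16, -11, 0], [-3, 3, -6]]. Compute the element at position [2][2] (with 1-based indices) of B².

Characteristic polynomial: λ^3 + 4λ^2 - 27λ - 90 = (λ - 5)(λ + 3)(λ + 6), so the eigenvalues are -6, -3, 5.
λ=5: eigenvector (1, 1, 0).
λ=-3: eigenvector (-1, -2, -1).
λ=-6: eigenvector (0, 0, 1).
P = [[1, -1, 0], [1, -2, 0], [0, -1, 1]], D = diag(5, -3, -6), P⁻¹ = [[2, -1, 0], [1, -1, 0], [1, -1, 1]].
B² = P·diag(25, 9, 36)·P⁻¹ = [[41, -16, 0], [32, -7, 0], [27, -27, 36]].
The requested entry is -7.

-7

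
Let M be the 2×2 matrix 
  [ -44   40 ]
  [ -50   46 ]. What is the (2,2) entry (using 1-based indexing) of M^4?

Characteristic polynomial: t^2 - 2t - 24 = (t - 6)(t + 4), so the eigenvalues are -4, 6.
t=-4: eigenvector (1, 1).
t=6: eigenvector (4, 5).
P = [[1, 4], [1, 5]], D = diag(-4, 6), P⁻¹ = [[5, -4], [-1, 1]].
M⁴ = P·diag(256, 1296)·P⁻¹ = [[-3904, 4160], [-5200, 5456]].
The requested entry is 5456.

5456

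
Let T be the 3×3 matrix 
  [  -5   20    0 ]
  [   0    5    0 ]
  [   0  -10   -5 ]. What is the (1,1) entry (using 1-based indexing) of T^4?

Characteristic polynomial: μ^3 + 5μ^2 - 25μ - 125 = (μ - 5)(μ + 5)^2, so the eigenvalues are -5, -5, 5.
μ=-5: eigenvector (1, 0, 0).
μ=5: eigenvector (2, 1, -1).
μ=-5: eigenvector (-2, 0, 1).
P = [[1, 2, -2], [0, 1, 0], [0, -1, 1]], D = diag(-5, 5, -5), P⁻¹ = [[1, 0, 2], [0, 1, 0], [0, 1, 1]].
T⁴ = P·diag(625, 625, 625)·P⁻¹ = [[625, 0, 0], [0, 625, 0], [0, 0, 625]].
The requested entry is 625.

625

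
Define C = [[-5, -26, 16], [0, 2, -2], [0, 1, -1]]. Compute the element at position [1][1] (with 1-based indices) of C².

Characteristic polynomial: r^3 + 4r^2 - 5r = r(r - 1)(r + 5), so the eigenvalues are -5, 0, 1.
r=-5: eigenvector (1, 0, 0).
r=1: eigenvector (-6, 2, 1).
r=0: eigenvector (-2, 1, 1).
P = [[1, -6, -2], [0, 2, 1], [0, 1, 1]], D = diag(-5, 1, 0), P⁻¹ = [[1, 4, -2], [0, 1, -1], [0, -1, 2]].
C² = P·diag(25, 1, 0)·P⁻¹ = [[25, 94, -44], [0, 2, -2], [0, 1, -1]].
The requested entry is 25.

25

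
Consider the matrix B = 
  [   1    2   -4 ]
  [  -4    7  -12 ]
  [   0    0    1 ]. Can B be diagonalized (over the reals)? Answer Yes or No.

Yes

Characteristic polynomial: p(t) = t^3 - 9t^2 + 23t - 15 = (t - 5)(t - 3)(t - 1).
All 3 eigenvalues are distinct, so B is diagonalizable.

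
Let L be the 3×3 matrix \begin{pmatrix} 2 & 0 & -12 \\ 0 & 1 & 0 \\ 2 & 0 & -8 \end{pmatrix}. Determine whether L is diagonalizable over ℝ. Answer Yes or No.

Yes

Characteristic polynomial: p(r) = r^3 + 5r^2 + 2r - 8 = (r - 1)(r + 2)(r + 4).
All 3 eigenvalues are distinct, so L is diagonalizable.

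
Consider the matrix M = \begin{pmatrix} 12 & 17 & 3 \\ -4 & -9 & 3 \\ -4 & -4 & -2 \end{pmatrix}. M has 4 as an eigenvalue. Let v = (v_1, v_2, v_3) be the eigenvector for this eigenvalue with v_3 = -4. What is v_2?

M − 4I = [[8, 17, 3], [-4, -13, 3], [-4, -4, -6]].
Solving (M − 4I)v = 0 gives the eigenspace spanned by (10, -4, -4).
With v_3 = -4, v = (10, -4, -4), so v_2 = -4.

-4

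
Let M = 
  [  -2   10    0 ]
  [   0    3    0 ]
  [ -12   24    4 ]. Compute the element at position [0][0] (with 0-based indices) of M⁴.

16

Characteristic polynomial: r^3 - 5r^2 - 2r + 24 = (r - 4)(r - 3)(r + 2), so the eigenvalues are -2, 3, 4.
r=3: eigenvector (2, 1, 0).
r=-2: eigenvector (1, 0, 2).
r=4: eigenvector (0, 0, 1).
P = [[2, 1, 0], [1, 0, 0], [0, 2, 1]], D = diag(3, -2, 4), P⁻¹ = [[0, 1, 0], [1, -2, 0], [-2, 4, 1]].
M⁴ = P·diag(81, 16, 256)·P⁻¹ = [[16, 130, 0], [0, 81, 0], [-480, 960, 256]].
The requested entry is 16.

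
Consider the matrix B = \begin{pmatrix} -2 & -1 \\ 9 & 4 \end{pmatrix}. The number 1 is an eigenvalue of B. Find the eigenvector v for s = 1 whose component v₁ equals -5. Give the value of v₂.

15

B − 1I = [[-3, -1], [9, 3]].
Solving (B − 1I)v = 0 gives the eigenspace spanned by (-5, 15).
With v₁ = -5, v = (-5, 15), so v₂ = 15.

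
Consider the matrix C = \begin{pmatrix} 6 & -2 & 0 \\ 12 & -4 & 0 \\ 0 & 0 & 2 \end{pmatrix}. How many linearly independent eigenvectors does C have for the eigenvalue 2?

2

C − 2I = [[4, -2, 0], [12, -6, 0], [0, 0, 0]].
This matrix has rank 1, so its null space has dimension 3 − 1 = 2.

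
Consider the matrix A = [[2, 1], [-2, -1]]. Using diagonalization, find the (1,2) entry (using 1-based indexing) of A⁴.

1

Characteristic polynomial: s^2 - s = s(s - 1), so the eigenvalues are 0, 1.
s=1: eigenvector (1, -1).
s=0: eigenvector (-1, 2).
P = [[1, -1], [-1, 2]], D = diag(1, 0), P⁻¹ = [[2, 1], [1, 1]].
A⁴ = P·diag(1, 0)·P⁻¹ = [[2, 1], [-2, -1]].
The requested entry is 1.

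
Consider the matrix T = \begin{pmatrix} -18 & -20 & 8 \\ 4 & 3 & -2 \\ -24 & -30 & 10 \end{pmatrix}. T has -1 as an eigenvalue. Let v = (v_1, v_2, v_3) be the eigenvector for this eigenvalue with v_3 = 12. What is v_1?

T + 1I = [[-17, -20, 8], [4, 4, -2], [-24, -30, 11]].
Solving (T + 1I)v = 0 gives the eigenspace spanned by (8, -2, 12).
With v_3 = 12, v = (8, -2, 12), so v_1 = 8.

8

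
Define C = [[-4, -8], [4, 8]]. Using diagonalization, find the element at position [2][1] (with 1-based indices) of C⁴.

Characteristic polynomial: t^2 - 4t = t(t - 4), so the eigenvalues are 0, 4.
t=0: eigenvector (2, -1).
t=4: eigenvector (-1, 1).
P = [[2, -1], [-1, 1]], D = diag(0, 4), P⁻¹ = [[1, 1], [1, 2]].
C⁴ = P·diag(0, 256)·P⁻¹ = [[-256, -512], [256, 512]].
The requested entry is 256.

256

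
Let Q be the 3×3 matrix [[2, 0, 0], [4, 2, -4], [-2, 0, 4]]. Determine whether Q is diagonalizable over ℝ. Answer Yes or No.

Characteristic polynomial: p(λ) = λ^3 - 8λ^2 + 20λ - 16 = (λ - 4)(λ - 2)^2.
λ = 2 has algebraic multiplicity 2; rank(Q − 2I) = 1, so geometric multiplicity = 2.
Every eigenvalue has geometric = algebraic multiplicity, so Q is diagonalizable.

Yes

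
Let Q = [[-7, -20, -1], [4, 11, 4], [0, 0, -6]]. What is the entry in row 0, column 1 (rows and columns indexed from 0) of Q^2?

Characteristic polynomial: r^3 + 2r^2 - 21r + 18 = (r - 3)(r - 1)(r + 6), so the eigenvalues are -6, 1, 3.
r=3: eigenvector (-2, 1, 0).
r=1: eigenvector (5, -2, 0).
r=-6: eigenvector (-1, 0, 1).
P = [[-2, 5, -1], [1, -2, 0], [0, 0, 1]], D = diag(3, 1, -6), P⁻¹ = [[2, 5, 2], [1, 2, 1], [0, 0, 1]].
Q² = P·diag(9, 1, 36)·P⁻¹ = [[-31, -80, -67], [16, 41, 16], [0, 0, 36]].
The requested entry is -80.

-80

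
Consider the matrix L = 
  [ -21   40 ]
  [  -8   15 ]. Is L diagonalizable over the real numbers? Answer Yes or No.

Yes

Characteristic polynomial: p(r) = r^2 + 6r + 5 = (r + 1)(r + 5).
All 2 eigenvalues are distinct, so L is diagonalizable.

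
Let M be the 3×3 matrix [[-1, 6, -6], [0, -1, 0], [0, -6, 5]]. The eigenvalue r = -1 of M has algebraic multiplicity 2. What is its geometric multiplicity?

2

M + 1I = [[0, 6, -6], [0, 0, 0], [0, -6, 6]].
This matrix has rank 1, so its null space has dimension 3 − 1 = 2.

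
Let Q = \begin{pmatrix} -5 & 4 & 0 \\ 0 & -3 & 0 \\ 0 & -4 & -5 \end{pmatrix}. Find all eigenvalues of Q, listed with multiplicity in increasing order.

Characteristic polynomial: p(s) = s^3 + 13s^2 + 55s + 75 = (s + 3)(s + 5)^2.
Roots (with multiplicity): -5, -5, -3.

-5, -5, -3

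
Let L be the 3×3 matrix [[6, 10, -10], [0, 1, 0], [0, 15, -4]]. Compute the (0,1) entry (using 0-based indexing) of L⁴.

Characteristic polynomial: r^3 - 3r^2 - 22r + 24 = (r - 6)(r - 1)(r + 4), so the eigenvalues are -4, 1, 6.
r=6: eigenvector (1, 0, 0).
r=-4: eigenvector (1, 0, 1).
r=1: eigenvector (4, 1, 3).
P = [[1, 1, 4], [0, 0, 1], [0, 1, 3]], D = diag(6, -4, 1), P⁻¹ = [[1, -1, -1], [0, -3, 1], [0, 1, 0]].
L⁴ = P·diag(1296, 256, 1)·P⁻¹ = [[1296, -2060, -1040], [0, 1, 0], [0, -765, 256]].
The requested entry is -2060.

-2060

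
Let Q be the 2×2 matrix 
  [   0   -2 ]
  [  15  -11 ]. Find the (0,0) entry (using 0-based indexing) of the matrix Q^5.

20130

Characteristic polynomial: s^2 + 11s + 30 = (s + 5)(s + 6), so the eigenvalues are -6, -5.
s=-5: eigenvector (-2, -5).
s=-6: eigenvector (1, 3).
P = [[-2, 1], [-5, 3]], D = diag(-5, -6), P⁻¹ = [[-3, 1], [-5, 2]].
Q⁵ = P·diag(-3125, -7776)·P⁻¹ = [[20130, -9302], [69765, -31031]].
The requested entry is 20130.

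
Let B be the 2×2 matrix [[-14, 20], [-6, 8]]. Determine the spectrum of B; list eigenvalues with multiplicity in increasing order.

-4, -2

Characteristic polynomial: p(λ) = λ^2 + 6λ + 8 = (λ + 2)(λ + 4).
Roots (with multiplicity): -4, -2.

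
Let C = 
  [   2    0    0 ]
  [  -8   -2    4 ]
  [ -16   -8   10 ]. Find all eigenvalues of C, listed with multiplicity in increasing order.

2, 2, 6

Characteristic polynomial: p(s) = s^3 - 10s^2 + 28s - 24 = (s - 6)(s - 2)^2.
Roots (with multiplicity): 2, 2, 6.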